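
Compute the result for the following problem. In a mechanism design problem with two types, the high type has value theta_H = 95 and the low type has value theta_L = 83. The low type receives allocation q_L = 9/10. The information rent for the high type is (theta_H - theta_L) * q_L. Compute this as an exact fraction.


Step 1: theta_H - theta_L = 95 - 83 = 12
Step 2: Information rent = (theta_H - theta_L) * q_L
Step 3: = 12 * 9/10
Step 4: = 54/5

54/5


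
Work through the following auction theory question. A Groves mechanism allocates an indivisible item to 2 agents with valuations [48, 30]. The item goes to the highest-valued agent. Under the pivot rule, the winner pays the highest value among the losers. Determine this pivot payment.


Step 1: The efficient winner is agent 0 with value 48
Step 2: Other agents' values: [30]
Step 3: Pivot payment = max(others) = 30
Step 4: The winner pays 30

30


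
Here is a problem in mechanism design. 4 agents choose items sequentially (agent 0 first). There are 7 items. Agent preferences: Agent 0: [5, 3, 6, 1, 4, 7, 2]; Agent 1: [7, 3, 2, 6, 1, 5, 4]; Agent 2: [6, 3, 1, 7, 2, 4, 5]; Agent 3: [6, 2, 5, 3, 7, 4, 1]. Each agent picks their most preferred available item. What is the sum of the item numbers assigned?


Step 1: Agent 0 picks item 5
Step 2: Agent 1 picks item 7
Step 3: Agent 2 picks item 6
Step 4: Agent 3 picks item 2
Step 5: Sum = 5 + 7 + 6 + 2 = 20

20


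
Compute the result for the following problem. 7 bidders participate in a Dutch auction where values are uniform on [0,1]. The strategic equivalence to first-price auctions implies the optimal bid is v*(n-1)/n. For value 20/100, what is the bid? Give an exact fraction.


Step 1: Dutch auctions are strategically equivalent to first-price auctions
Step 2: The equilibrium bid is b(v) = v*(n-1)/n
Step 3: b = 1/5 * 6/7
Step 4: b = 6/35

6/35


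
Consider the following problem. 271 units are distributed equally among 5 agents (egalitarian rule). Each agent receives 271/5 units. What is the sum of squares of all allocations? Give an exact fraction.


Step 1: Each agent's share = 271/5
Step 2: Square of each share = (271/5)^2 = 73441/25
Step 3: Sum of squares = 5 * 73441/25 = 73441/5

73441/5


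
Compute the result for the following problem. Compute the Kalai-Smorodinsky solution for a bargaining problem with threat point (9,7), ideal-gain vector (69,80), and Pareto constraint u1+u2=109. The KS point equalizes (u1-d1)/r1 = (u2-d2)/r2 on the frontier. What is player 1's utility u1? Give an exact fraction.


Step 1: At the KS point, (u1-d1)/r1 = (u2-d2)/r2 = t and u1+u2 = 109
Step 2: u1 = d1 + r1*t and u2 = d2 + r2*t, so (d1 + r1*t) + (d2 + r2*t) = 109
Step 3: t = (109 - 9 - 7)/(69 + 80) = 93/149
Step 4: u1 = d1 + r1*t = 9 + 69 * 93/149 = 7758/149
Step 5: (Check: u2 = d2 + r2*t = 8483/149; u1+u2 = 7758/149 + 8483/149 = 109, on the frontier.)

7758/149


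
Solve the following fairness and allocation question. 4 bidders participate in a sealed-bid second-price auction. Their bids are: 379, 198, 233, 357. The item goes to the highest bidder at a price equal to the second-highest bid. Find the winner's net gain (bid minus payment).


Step 1: Sort bids in descending order: 379, 357, 233, 198
Step 2: The winning bid is the highest: 379
Step 3: The payment equals the second-highest bid: 357
Step 4: Surplus = winner's bid - payment = 379 - 357 = 22

22


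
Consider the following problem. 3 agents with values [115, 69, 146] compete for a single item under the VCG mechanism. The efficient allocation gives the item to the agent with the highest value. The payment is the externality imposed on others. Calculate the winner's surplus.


Step 1: The winner is the agent with the highest value: agent 2 with value 146
Step 2: Values of other agents: [115, 69]
Step 3: VCG payment = max of others' values = 115
Step 4: Surplus = 146 - 115 = 31

31


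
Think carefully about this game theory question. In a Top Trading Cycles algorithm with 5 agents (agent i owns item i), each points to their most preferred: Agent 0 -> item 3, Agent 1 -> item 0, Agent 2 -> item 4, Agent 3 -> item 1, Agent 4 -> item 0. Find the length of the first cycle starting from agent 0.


Step 1: Trace the pointer graph from agent 0: 0 -> 3 -> 1 -> 0
Step 2: A cycle is detected when we revisit agent 0
Step 3: The cycle is: 0 -> 3 -> 1 -> 0
Step 4: Cycle length = 3

3


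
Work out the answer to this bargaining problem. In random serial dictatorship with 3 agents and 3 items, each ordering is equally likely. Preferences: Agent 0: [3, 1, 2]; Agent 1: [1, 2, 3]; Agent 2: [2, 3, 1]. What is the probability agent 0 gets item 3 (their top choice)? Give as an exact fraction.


Step 1: Agent 0 wants item 3
Step 2: There are 6 possible orderings of agents
Step 3: In 6 orderings, agent 0 gets item 3
Step 4: Probability = 6/6 = 1

1


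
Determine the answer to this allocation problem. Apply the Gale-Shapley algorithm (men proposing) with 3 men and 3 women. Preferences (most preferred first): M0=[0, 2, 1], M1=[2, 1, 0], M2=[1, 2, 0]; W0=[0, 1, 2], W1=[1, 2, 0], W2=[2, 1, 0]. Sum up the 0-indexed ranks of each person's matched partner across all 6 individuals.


Step 1: Run Gale-Shapley (men propose, women hold best offer):
  M0 proposes to W0; she accepts
  M1 proposes to W2; she accepts
  M2 proposes to W1; she accepts
Step 2: Final matching: W0-M0, W1-M2, W2-M1
Step 3: 0-indexed ranks (man's rank of his match, then woman's): 0 + 0 + 0 + 1 + 0 + 1
Step 4: Total rank sum = 2

2


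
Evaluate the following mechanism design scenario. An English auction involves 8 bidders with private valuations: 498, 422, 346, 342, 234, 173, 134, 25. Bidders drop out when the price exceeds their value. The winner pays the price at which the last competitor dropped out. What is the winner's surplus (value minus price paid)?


Step 1: Identify the highest value: 498
Step 2: Identify the second-highest value: 422
Step 3: The final price = second-highest value = 422
Step 4: Surplus = 498 - 422 = 76

76


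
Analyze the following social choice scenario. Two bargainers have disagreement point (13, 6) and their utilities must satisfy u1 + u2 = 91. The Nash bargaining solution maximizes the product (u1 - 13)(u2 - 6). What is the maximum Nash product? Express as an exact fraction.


Step 1: The Nash solution splits surplus symmetrically above the disagreement point
Step 2: u1 = (total + d1 - d2)/2 = (91 + 13 - 6)/2 = 49
Step 3: u2 = (total - d1 + d2)/2 = (91 - 13 + 6)/2 = 42
Step 4: Nash product = (49 - 13) * (42 - 6)
Step 5: = 36 * 36 = 1296

1296


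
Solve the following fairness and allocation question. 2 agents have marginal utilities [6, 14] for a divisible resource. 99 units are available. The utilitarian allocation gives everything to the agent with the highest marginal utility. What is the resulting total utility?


Step 1: The marginal utilities are [6, 14]
Step 2: The highest marginal utility is 14
Step 3: All 99 units go to that agent
Step 4: Total utility = 14 * 99 = 1386

1386


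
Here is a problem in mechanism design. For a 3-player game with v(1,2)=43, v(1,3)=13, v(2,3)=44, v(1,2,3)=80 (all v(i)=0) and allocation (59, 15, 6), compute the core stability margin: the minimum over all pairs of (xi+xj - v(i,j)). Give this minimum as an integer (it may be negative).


Step 1: Slack for coalition (1,2): x1+x2 - v12 = 74 - 43 = 31
Step 2: Slack for coalition (1,3): x1+x3 - v13 = 65 - 13 = 52
Step 3: Slack for coalition (2,3): x2+x3 - v23 = 21 - 44 = -23
Step 4: Minimum slack = min(31, 52, -23) = -23, attained by (2,3); coalition (2,3) can block (slack < 0), so the allocation is not in the core

-23


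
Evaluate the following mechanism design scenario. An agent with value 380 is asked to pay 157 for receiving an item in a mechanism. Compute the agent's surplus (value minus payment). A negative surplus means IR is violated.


Step 1: Surplus = value - payment = 380 - 157 = 223
Step 2: IR is satisfied (surplus >= 0)

223


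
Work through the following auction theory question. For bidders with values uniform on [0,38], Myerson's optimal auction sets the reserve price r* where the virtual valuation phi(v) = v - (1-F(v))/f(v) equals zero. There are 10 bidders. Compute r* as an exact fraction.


Step 1: For U[0,38], F(v) = v/38 and f(v) = 1/38
Step 2: phi(v) = v - (1 - v/38)/(1/38) = v - (38 - v) = 2v - 38
Step 3: Set phi(r*) = 0: 2r* - 38 = 0
Step 4: r* = 38/2 = 19 (the number of bidders n = 10 does not enter)

19


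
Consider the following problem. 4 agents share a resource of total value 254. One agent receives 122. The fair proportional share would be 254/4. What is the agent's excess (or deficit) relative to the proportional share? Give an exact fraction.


Step 1: Proportional share = 254/4 = 127/2
Step 2: Agent's actual allocation = 122
Step 3: Excess = 122 - 127/2 = 117/2

117/2


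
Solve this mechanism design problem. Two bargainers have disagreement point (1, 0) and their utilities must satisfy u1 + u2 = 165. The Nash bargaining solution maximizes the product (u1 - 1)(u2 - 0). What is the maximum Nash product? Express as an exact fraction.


Step 1: The Nash solution splits surplus symmetrically above the disagreement point
Step 2: u1 = (total + d1 - d2)/2 = (165 + 1 - 0)/2 = 83
Step 3: u2 = (total - d1 + d2)/2 = (165 - 1 + 0)/2 = 82
Step 4: Nash product = (83 - 1) * (82 - 0)
Step 5: = 82 * 82 = 6724

6724


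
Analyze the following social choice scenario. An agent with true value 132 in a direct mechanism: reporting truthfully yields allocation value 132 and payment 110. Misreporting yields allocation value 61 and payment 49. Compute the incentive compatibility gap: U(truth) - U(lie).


Step 1: U(truth) = value - payment = 132 - 110 = 22
Step 2: U(lie) = allocation - payment = 61 - 49 = 12
Step 3: IC gap = 22 - 12 = 10

10


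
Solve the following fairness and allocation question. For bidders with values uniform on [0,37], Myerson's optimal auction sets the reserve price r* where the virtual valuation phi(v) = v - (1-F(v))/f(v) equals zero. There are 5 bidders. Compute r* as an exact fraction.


Step 1: For U[0,37], F(v) = v/37 and f(v) = 1/37
Step 2: phi(v) = v - (1 - v/37)/(1/37) = v - (37 - v) = 2v - 37
Step 3: Set phi(r*) = 0: 2r* - 37 = 0
Step 4: r* = 37/2 (the number of bidders n = 5 does not enter)

37/2


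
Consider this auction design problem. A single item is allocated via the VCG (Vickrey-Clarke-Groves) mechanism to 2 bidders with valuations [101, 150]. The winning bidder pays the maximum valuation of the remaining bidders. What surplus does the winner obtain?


Step 1: The winner is the agent with the highest value: agent 1 with value 150
Step 2: Values of other agents: [101]
Step 3: VCG payment = max of others' values = 101
Step 4: Surplus = 150 - 101 = 49

49


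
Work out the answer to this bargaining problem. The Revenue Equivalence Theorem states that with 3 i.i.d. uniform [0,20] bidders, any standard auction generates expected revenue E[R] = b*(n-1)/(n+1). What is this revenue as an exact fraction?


Step 1: By Revenue Equivalence, expected revenue = b*(n-1)/(n+1)
Step 2: Substituting n = 3, b = 20
Step 3: Revenue = 20*(3-1)/(3+1) = 20*2/4
Step 4: Revenue = 40/4 = 10

10


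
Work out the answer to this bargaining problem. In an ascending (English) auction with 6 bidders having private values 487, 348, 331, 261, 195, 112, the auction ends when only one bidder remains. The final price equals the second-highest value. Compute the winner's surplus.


Step 1: Identify the highest value: 487
Step 2: Identify the second-highest value: 348
Step 3: The final price = second-highest value = 348
Step 4: Surplus = 487 - 348 = 139

139


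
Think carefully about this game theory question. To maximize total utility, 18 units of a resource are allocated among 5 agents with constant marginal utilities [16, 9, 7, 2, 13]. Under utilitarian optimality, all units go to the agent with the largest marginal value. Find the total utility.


Step 1: The marginal utilities are [16, 9, 7, 2, 13]
Step 2: The highest marginal utility is 16
Step 3: All 18 units go to that agent
Step 4: Total utility = 16 * 18 = 288

288


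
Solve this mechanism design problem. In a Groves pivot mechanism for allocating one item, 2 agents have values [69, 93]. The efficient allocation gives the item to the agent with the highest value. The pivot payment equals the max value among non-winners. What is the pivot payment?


Step 1: The efficient winner is agent 1 with value 93
Step 2: Other agents' values: [69]
Step 3: Pivot payment = max(others) = 69
Step 4: The winner pays 69

69


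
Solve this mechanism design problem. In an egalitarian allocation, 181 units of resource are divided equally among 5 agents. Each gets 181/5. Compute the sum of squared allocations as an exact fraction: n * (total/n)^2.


Step 1: Each agent's share = 181/5
Step 2: Square of each share = (181/5)^2 = 32761/25
Step 3: Sum of squares = 5 * 32761/25 = 32761/5

32761/5


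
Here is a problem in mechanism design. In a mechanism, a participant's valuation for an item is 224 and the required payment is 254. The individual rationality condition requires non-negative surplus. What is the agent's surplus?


Step 1: Surplus = value - payment = 224 - 254 = -30
Step 2: IR is violated (surplus < 0)

-30


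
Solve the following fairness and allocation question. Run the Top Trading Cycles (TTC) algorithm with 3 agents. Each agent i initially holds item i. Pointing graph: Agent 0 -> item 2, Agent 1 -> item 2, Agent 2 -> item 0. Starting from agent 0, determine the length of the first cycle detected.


Step 1: Trace the pointer graph from agent 0: 0 -> 2 -> 0
Step 2: A cycle is detected when we revisit agent 0
Step 3: The cycle is: 0 -> 2 -> 0
Step 4: Cycle length = 2

2


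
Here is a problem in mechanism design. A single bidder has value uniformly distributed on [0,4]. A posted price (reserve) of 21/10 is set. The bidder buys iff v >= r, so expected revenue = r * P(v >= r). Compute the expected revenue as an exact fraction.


Step 1: Posted price r = 21/10, value support [0,4]
Step 2: P(v >= r) = (4 - 21/10)/4 = 19/40
Step 3: Expected revenue = r * P(v >= r) = 21/10 * 19/40
Step 4: Revenue = 399/400

399/400


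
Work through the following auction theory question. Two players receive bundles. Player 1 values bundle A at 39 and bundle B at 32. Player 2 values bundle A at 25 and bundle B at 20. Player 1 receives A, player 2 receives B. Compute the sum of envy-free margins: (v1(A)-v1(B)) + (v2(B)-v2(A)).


Step 1: Player 1's margin = v1(A) - v1(B) = 39 - 32 = 7
Step 2: Player 2's margin = v2(B) - v2(A) = 20 - 25 = -5
Step 3: Total margin = 7 + -5 = 2

2


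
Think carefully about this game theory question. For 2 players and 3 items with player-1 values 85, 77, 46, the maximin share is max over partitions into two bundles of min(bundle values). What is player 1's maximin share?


Step 1: Item values = 85, 77, 46
Step 2: Enumerate all 2-bundle partitions and take the smaller bundle:
  Partition 1: {85} vs {77,46} -> bundles 85, 123; min = 85
  Partition 2: {77} vs {85,46} -> bundles 77, 131; min = 77
  Partition 3: {46} vs {85,77} -> bundles 46, 162; min = 46
Step 3: MMS = max(85, 77, 46) = 85

85


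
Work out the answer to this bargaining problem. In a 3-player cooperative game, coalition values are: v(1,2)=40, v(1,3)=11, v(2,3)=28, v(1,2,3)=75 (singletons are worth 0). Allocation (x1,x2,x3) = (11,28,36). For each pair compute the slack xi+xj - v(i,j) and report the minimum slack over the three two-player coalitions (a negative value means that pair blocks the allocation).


Step 1: Slack for coalition (1,2): x1+x2 - v12 = 39 - 40 = -1
Step 2: Slack for coalition (1,3): x1+x3 - v13 = 47 - 11 = 36
Step 3: Slack for coalition (2,3): x2+x3 - v23 = 64 - 28 = 36
Step 4: Minimum slack = min(-1, 36, 36) = -1, attained by (1,2); coalition (1,2) can block (slack < 0), so the allocation is not in the core

-1


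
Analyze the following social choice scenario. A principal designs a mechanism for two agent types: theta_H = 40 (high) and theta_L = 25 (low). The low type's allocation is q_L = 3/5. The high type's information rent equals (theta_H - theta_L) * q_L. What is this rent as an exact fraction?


Step 1: theta_H - theta_L = 40 - 25 = 15
Step 2: Information rent = (theta_H - theta_L) * q_L
Step 3: = 15 * 3/5
Step 4: = 9

9


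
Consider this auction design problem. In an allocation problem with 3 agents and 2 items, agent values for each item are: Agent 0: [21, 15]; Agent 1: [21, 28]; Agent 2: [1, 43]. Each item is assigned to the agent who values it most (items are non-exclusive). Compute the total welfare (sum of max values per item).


Step 1: For each item, find the maximum value among all agents.
Step 2: Item 0 -> Agent 0 (value 21)
Step 3: Item 1 -> Agent 2 (value 43)
Step 4: Total welfare = 21 + 43 = 64

64


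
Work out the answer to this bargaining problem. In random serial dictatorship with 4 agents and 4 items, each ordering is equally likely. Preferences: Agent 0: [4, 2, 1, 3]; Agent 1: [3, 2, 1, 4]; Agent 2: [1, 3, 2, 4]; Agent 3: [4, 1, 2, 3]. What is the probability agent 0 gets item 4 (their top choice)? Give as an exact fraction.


Step 1: Agent 0 wants item 4
Step 2: There are 24 possible orderings of agents
Step 3: In 12 orderings, agent 0 gets item 4
Step 4: Probability = 12/24 = 1/2

1/2


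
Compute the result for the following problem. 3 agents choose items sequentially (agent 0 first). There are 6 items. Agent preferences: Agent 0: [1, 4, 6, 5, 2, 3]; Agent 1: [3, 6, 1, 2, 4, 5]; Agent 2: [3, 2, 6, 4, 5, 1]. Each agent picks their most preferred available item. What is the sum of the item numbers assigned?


Step 1: Agent 0 picks item 1
Step 2: Agent 1 picks item 3
Step 3: Agent 2 picks item 2
Step 4: Sum = 1 + 3 + 2 = 6

6


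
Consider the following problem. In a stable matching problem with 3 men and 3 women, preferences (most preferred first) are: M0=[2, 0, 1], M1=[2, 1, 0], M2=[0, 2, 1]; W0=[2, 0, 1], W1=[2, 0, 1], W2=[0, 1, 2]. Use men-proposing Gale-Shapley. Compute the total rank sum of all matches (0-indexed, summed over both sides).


Step 1: Run Gale-Shapley (men propose, women hold best offer):
  M0 proposes to W2; she accepts
  M1 proposes to W2; rejected
  M1 proposes to W1; she accepts
  M2 proposes to W0; she accepts
Step 2: Final matching: W0-M2, W1-M1, W2-M0
Step 3: 0-indexed ranks (man's rank of his match, then woman's): 0 + 0 + 1 + 2 + 0 + 0
Step 4: Total rank sum = 3

3


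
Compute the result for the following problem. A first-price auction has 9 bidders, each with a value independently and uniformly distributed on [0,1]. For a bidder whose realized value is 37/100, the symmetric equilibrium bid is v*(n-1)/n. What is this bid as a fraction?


Step 1: The symmetric BNE bidding function is b(v) = v * (n-1) / n
Step 2: Substitute v = 37/100 and n = 9
Step 3: b = 37/100 * 8/9
Step 4: b = 74/225

74/225


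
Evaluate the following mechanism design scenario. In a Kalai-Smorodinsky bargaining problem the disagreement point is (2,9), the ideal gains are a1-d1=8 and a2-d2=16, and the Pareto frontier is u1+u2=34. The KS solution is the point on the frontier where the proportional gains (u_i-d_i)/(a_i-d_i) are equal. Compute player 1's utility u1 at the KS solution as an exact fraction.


Step 1: At the KS point, (u1-d1)/r1 = (u2-d2)/r2 = t and u1+u2 = 34
Step 2: u1 = d1 + r1*t and u2 = d2 + r2*t, so (d1 + r1*t) + (d2 + r2*t) = 34
Step 3: t = (34 - 2 - 9)/(8 + 16) = 23/24
Step 4: u1 = d1 + r1*t = 2 + 8 * 23/24 = 29/3
Step 5: (Check: u2 = d2 + r2*t = 73/3; u1+u2 = 29/3 + 73/3 = 34, on the frontier.)

29/3


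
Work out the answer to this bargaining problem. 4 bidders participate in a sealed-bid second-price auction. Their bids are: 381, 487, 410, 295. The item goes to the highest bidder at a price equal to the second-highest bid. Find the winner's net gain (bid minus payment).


Step 1: Sort bids in descending order: 487, 410, 381, 295
Step 2: The winning bid is the highest: 487
Step 3: The payment equals the second-highest bid: 410
Step 4: Surplus = winner's bid - payment = 487 - 410 = 77

77


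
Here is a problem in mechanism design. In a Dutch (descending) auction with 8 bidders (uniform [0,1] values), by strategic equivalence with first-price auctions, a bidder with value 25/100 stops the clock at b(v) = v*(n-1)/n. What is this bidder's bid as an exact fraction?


Step 1: Dutch auctions are strategically equivalent to first-price auctions
Step 2: The equilibrium bid is b(v) = v*(n-1)/n
Step 3: b = 1/4 * 7/8
Step 4: b = 7/32

7/32


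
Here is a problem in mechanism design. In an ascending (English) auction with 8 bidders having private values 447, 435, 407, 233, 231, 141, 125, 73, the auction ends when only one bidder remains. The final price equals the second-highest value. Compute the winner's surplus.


Step 1: Identify the highest value: 447
Step 2: Identify the second-highest value: 435
Step 3: The final price = second-highest value = 435
Step 4: Surplus = 447 - 435 = 12

12


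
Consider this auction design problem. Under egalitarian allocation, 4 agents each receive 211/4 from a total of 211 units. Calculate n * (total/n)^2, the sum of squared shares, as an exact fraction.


Step 1: Each agent's share = 211/4
Step 2: Square of each share = (211/4)^2 = 44521/16
Step 3: Sum of squares = 4 * 44521/16 = 44521/4

44521/4


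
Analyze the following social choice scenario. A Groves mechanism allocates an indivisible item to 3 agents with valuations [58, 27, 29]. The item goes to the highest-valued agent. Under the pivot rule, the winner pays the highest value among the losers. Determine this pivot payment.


Step 1: The efficient winner is agent 0 with value 58
Step 2: Other agents' values: [27, 29]
Step 3: Pivot payment = max(others) = 29
Step 4: The winner pays 29

29


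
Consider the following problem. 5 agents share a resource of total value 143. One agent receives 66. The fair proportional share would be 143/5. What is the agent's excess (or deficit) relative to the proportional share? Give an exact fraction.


Step 1: Proportional share = 143/5
Step 2: Agent's actual allocation = 66
Step 3: Excess = 66 - 143/5 = 187/5

187/5


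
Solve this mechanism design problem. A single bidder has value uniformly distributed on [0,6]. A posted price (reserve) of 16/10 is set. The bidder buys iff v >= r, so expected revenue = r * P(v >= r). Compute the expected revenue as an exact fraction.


Step 1: Posted price r = 8/5, value support [0,6]
Step 2: P(v >= r) = (6 - 8/5)/6 = 11/15
Step 3: Expected revenue = r * P(v >= r) = 8/5 * 11/15
Step 4: Revenue = 88/75

88/75


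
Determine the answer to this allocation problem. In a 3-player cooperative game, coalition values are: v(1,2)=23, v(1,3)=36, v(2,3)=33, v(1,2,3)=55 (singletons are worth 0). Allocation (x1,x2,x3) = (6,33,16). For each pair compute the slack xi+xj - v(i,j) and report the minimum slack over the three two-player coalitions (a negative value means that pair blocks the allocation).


Step 1: Slack for coalition (1,2): x1+x2 - v12 = 39 - 23 = 16
Step 2: Slack for coalition (1,3): x1+x3 - v13 = 22 - 36 = -14
Step 3: Slack for coalition (2,3): x2+x3 - v23 = 49 - 33 = 16
Step 4: Minimum slack = min(16, -14, 16) = -14, attained by (1,3); coalition (1,3) can block (slack < 0), so the allocation is not in the core

-14


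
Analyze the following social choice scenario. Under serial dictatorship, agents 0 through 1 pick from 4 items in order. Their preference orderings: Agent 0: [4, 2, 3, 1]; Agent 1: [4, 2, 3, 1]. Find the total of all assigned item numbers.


Step 1: Agent 0 picks item 4
Step 2: Agent 1 picks item 2
Step 3: Sum = 4 + 2 = 6

6


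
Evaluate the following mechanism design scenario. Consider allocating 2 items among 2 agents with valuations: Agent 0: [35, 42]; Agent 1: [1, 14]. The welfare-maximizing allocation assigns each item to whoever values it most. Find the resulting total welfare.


Step 1: For each item, find the maximum value among all agents.
Step 2: Item 0 -> Agent 0 (value 35)
Step 3: Item 1 -> Agent 0 (value 42)
Step 4: Total welfare = 35 + 42 = 77

77


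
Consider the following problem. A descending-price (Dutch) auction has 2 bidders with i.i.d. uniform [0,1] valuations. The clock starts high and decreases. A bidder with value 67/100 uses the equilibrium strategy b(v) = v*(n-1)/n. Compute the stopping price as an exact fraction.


Step 1: Dutch auctions are strategically equivalent to first-price auctions
Step 2: The equilibrium bid is b(v) = v*(n-1)/n
Step 3: b = 67/100 * 1/2
Step 4: b = 67/200

67/200


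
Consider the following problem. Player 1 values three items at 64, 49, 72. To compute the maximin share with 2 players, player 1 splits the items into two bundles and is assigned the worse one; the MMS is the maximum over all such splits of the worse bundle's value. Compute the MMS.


Step 1: Item values = 64, 49, 72
Step 2: Enumerate all 2-bundle partitions and take the smaller bundle:
  Partition 1: {64} vs {49,72} -> bundles 64, 121; min = 64
  Partition 2: {49} vs {64,72} -> bundles 49, 136; min = 49
  Partition 3: {72} vs {64,49} -> bundles 72, 113; min = 72
Step 3: MMS = max(64, 49, 72) = 72

72


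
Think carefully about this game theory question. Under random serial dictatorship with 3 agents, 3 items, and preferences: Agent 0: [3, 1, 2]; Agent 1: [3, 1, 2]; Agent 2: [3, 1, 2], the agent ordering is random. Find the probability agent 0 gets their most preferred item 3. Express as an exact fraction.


Step 1: Agent 0 wants item 3
Step 2: There are 6 possible orderings of agents
Step 3: In 2 orderings, agent 0 gets item 3
Step 4: Probability = 2/6 = 1/3

1/3


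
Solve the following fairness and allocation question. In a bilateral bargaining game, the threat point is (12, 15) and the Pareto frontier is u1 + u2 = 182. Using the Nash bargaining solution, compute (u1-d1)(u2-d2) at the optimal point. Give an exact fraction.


Step 1: The Nash solution splits surplus symmetrically above the disagreement point
Step 2: u1 = (total + d1 - d2)/2 = (182 + 12 - 15)/2 = 179/2
Step 3: u2 = (total - d1 + d2)/2 = (182 - 12 + 15)/2 = 185/2
Step 4: Nash product = (179/2 - 12) * (185/2 - 15)
Step 5: = 155/2 * 155/2 = 24025/4

24025/4


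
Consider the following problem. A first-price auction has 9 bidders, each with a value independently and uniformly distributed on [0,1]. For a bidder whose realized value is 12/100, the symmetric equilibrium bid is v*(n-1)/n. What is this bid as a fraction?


Step 1: The symmetric BNE bidding function is b(v) = v * (n-1) / n
Step 2: Substitute v = 3/25 and n = 9
Step 3: b = 3/25 * 8/9
Step 4: b = 8/75

8/75


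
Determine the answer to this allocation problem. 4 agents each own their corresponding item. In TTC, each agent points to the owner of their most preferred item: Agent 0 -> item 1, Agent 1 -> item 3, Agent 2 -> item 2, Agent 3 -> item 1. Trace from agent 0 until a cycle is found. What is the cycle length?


Step 1: Trace the pointer graph from agent 0: 0 -> 1 -> 3 -> 1
Step 2: A cycle is detected when we revisit agent 1
Step 3: The cycle is: 1 -> 3 -> 1
Step 4: Cycle length = 2

2


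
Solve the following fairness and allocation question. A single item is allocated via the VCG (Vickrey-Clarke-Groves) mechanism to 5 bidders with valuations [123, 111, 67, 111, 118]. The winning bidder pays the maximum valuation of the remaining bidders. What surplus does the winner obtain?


Step 1: The winner is the agent with the highest value: agent 0 with value 123
Step 2: Values of other agents: [111, 67, 111, 118]
Step 3: VCG payment = max of others' values = 118
Step 4: Surplus = 123 - 118 = 5

5


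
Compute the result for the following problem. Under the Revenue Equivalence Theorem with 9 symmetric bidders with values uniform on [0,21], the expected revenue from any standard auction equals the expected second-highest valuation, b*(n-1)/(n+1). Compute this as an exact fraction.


Step 1: By Revenue Equivalence, expected revenue = b*(n-1)/(n+1)
Step 2: Substituting n = 9, b = 21
Step 3: Revenue = 21*(9-1)/(9+1) = 21*8/10
Step 4: Revenue = 168/10 = 84/5

84/5


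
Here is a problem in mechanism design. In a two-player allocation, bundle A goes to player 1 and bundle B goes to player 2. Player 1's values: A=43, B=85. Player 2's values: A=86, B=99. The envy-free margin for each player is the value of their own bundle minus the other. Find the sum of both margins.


Step 1: Player 1's margin = v1(A) - v1(B) = 43 - 85 = -42
Step 2: Player 2's margin = v2(B) - v2(A) = 99 - 86 = 13
Step 3: Total margin = -42 + 13 = -29

-29


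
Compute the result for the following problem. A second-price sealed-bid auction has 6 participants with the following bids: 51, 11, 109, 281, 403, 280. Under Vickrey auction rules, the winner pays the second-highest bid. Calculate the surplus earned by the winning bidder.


Step 1: Sort bids in descending order: 403, 281, 280, 109, 51, 11
Step 2: The winning bid is the highest: 403
Step 3: The payment equals the second-highest bid: 281
Step 4: Surplus = winner's bid - payment = 403 - 281 = 122

122


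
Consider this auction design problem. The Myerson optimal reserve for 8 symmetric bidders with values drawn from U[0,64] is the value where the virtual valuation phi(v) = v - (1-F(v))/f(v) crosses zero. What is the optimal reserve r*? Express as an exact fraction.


Step 1: For U[0,64], F(v) = v/64 and f(v) = 1/64
Step 2: phi(v) = v - (1 - v/64)/(1/64) = v - (64 - v) = 2v - 64
Step 3: Set phi(r*) = 0: 2r* - 64 = 0
Step 4: r* = 64/2 = 32 (the number of bidders n = 8 does not enter)

32


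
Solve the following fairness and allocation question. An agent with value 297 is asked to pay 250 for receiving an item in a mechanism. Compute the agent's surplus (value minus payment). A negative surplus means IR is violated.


Step 1: Surplus = value - payment = 297 - 250 = 47
Step 2: IR is satisfied (surplus >= 0)

47


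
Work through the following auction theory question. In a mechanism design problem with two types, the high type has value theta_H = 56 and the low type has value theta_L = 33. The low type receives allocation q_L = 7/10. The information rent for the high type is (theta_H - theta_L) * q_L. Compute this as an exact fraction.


Step 1: theta_H - theta_L = 56 - 33 = 23
Step 2: Information rent = (theta_H - theta_L) * q_L
Step 3: = 23 * 7/10
Step 4: = 161/10

161/10


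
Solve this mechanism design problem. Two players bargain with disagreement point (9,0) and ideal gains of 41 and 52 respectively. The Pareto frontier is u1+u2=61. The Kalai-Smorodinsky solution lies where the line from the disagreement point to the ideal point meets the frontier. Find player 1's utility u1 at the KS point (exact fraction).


Step 1: At the KS point, (u1-d1)/r1 = (u2-d2)/r2 = t and u1+u2 = 61
Step 2: u1 = d1 + r1*t and u2 = d2 + r2*t, so (d1 + r1*t) + (d2 + r2*t) = 61
Step 3: t = (61 - 9 - 0)/(41 + 52) = 52/93
Step 4: u1 = d1 + r1*t = 9 + 41 * 52/93 = 2969/93
Step 5: (Check: u2 = d2 + r2*t = 2704/93; u1+u2 = 2969/93 + 2704/93 = 61, on the frontier.)

2969/93


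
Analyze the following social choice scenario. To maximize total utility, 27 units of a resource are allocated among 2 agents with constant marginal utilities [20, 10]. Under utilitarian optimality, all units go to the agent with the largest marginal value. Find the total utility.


Step 1: The marginal utilities are [20, 10]
Step 2: The highest marginal utility is 20
Step 3: All 27 units go to that agent
Step 4: Total utility = 20 * 27 = 540

540


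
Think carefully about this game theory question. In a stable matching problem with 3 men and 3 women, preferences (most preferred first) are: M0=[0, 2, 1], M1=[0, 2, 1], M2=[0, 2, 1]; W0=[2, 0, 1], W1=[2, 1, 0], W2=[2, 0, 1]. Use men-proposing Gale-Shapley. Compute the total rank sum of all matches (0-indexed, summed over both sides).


Step 1: Run Gale-Shapley (men propose, women hold best offer):
  M0 proposes to W0; she accepts
  M1 proposes to W0; rejected
  M1 proposes to W2; she accepts
  M2 proposes to W0; she switches from M0
  M0 proposes to W2; she switches from M1
  M1 proposes to W1; she accepts
Step 2: Final matching: W0-M2, W1-M1, W2-M0
Step 3: 0-indexed ranks (man's rank of his match, then woman's): 0 + 0 + 2 + 1 + 1 + 1
Step 4: Total rank sum = 5

5


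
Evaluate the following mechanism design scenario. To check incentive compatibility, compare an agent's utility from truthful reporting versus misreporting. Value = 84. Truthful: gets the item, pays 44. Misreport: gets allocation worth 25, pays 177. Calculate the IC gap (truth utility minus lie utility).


Step 1: U(truth) = value - payment = 84 - 44 = 40
Step 2: U(lie) = allocation - payment = 25 - 177 = -152
Step 3: IC gap = 40 - (-152) = 192

192


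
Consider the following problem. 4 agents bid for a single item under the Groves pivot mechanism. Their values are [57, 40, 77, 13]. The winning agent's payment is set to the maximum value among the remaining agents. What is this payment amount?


Step 1: The efficient winner is agent 2 with value 77
Step 2: Other agents' values: [57, 40, 13]
Step 3: Pivot payment = max(others) = 57
Step 4: The winner pays 57

57


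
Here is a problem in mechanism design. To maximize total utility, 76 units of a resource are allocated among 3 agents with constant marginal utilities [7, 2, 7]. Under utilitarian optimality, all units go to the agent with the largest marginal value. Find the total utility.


Step 1: The marginal utilities are [7, 2, 7]
Step 2: The highest marginal utility is 7
Step 3: All 76 units go to that agent
Step 4: Total utility = 7 * 76 = 532

532


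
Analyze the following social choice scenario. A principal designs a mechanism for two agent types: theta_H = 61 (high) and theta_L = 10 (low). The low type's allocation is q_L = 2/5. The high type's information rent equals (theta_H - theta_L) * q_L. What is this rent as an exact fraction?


Step 1: theta_H - theta_L = 61 - 10 = 51
Step 2: Information rent = (theta_H - theta_L) * q_L
Step 3: = 51 * 2/5
Step 4: = 102/5

102/5


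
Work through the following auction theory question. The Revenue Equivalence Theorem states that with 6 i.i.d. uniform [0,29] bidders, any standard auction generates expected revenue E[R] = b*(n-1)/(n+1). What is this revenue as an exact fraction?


Step 1: By Revenue Equivalence, expected revenue = b*(n-1)/(n+1)
Step 2: Substituting n = 6, b = 29
Step 3: Revenue = 29*(6-1)/(6+1) = 29*5/7
Step 4: Revenue = 145/7

145/7


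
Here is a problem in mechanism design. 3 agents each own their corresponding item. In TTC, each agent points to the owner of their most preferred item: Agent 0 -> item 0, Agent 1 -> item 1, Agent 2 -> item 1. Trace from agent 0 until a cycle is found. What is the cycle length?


Step 1: Trace the pointer graph from agent 0: 0 -> 0
Step 2: A cycle is detected when we revisit agent 0
Step 3: The cycle is: 0 -> 0
Step 4: Cycle length = 1

1


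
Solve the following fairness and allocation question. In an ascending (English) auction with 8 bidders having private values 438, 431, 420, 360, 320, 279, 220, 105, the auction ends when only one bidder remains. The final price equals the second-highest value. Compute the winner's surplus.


Step 1: Identify the highest value: 438
Step 2: Identify the second-highest value: 431
Step 3: The final price = second-highest value = 431
Step 4: Surplus = 438 - 431 = 7

7


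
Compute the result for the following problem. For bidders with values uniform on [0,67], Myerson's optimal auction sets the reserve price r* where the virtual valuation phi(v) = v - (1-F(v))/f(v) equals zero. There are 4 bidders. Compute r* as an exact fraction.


Step 1: For U[0,67], F(v) = v/67 and f(v) = 1/67
Step 2: phi(v) = v - (1 - v/67)/(1/67) = v - (67 - v) = 2v - 67
Step 3: Set phi(r*) = 0: 2r* - 67 = 0
Step 4: r* = 67/2 (the number of bidders n = 4 does not enter)

67/2


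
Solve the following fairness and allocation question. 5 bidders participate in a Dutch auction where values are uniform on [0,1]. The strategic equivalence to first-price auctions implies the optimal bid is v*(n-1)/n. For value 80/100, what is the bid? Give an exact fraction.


Step 1: Dutch auctions are strategically equivalent to first-price auctions
Step 2: The equilibrium bid is b(v) = v*(n-1)/n
Step 3: b = 4/5 * 4/5
Step 4: b = 16/25

16/25


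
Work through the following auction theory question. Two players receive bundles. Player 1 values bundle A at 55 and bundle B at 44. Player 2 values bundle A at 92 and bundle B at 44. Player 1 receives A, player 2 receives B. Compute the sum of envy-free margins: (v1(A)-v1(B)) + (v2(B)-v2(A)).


Step 1: Player 1's margin = v1(A) - v1(B) = 55 - 44 = 11
Step 2: Player 2's margin = v2(B) - v2(A) = 44 - 92 = -48
Step 3: Total margin = 11 + -48 = -37

-37


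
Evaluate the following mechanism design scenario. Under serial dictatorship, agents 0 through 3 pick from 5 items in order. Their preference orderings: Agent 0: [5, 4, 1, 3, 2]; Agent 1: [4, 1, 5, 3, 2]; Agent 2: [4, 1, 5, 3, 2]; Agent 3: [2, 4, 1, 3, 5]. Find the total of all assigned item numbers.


Step 1: Agent 0 picks item 5
Step 2: Agent 1 picks item 4
Step 3: Agent 2 picks item 1
Step 4: Agent 3 picks item 2
Step 5: Sum = 5 + 4 + 1 + 2 = 12

12


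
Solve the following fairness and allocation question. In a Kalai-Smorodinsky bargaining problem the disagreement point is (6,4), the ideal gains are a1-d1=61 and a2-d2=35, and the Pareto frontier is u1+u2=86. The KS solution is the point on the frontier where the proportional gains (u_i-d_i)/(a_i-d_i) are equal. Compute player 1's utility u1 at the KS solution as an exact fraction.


Step 1: At the KS point, (u1-d1)/r1 = (u2-d2)/r2 = t and u1+u2 = 86
Step 2: u1 = d1 + r1*t and u2 = d2 + r2*t, so (d1 + r1*t) + (d2 + r2*t) = 86
Step 3: t = (86 - 6 - 4)/(61 + 35) = 76/96 = 19/24
Step 4: u1 = d1 + r1*t = 6 + 61 * 19/24 = 1303/24
Step 5: (Check: u2 = d2 + r2*t = 761/24; u1+u2 = 1303/24 + 761/24 = 86, on the frontier.)

1303/24


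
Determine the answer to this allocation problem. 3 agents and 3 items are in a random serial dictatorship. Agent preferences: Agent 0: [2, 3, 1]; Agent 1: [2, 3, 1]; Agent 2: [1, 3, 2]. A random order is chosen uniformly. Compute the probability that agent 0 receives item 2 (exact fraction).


Step 1: Agent 0 wants item 2
Step 2: There are 6 possible orderings of agents
Step 3: In 3 orderings, agent 0 gets item 2
Step 4: Probability = 3/6 = 1/2

1/2


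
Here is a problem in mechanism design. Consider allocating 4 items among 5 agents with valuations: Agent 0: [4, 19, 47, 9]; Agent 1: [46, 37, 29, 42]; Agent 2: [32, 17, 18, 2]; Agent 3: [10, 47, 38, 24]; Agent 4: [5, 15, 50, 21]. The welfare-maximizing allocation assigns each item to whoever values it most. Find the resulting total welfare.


Step 1: For each item, find the maximum value among all agents.
Step 2: Item 0 -> Agent 1 (value 46)
Step 3: Item 1 -> Agent 3 (value 47)
Step 4: Item 2 -> Agent 4 (value 50)
Step 5: Item 3 -> Agent 1 (value 42)
Step 6: Total welfare = 46 + 47 + 50 + 42 = 185

185


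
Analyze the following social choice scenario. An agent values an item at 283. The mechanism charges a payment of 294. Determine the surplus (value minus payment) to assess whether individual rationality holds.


Step 1: Surplus = value - payment = 283 - 294 = -11
Step 2: IR is violated (surplus < 0)

-11


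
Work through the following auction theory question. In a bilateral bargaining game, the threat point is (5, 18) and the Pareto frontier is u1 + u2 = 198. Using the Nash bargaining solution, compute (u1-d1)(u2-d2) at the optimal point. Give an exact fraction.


Step 1: The Nash solution splits surplus symmetrically above the disagreement point
Step 2: u1 = (total + d1 - d2)/2 = (198 + 5 - 18)/2 = 185/2
Step 3: u2 = (total - d1 + d2)/2 = (198 - 5 + 18)/2 = 211/2
Step 4: Nash product = (185/2 - 5) * (211/2 - 18)
Step 5: = 175/2 * 175/2 = 30625/4

30625/4
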